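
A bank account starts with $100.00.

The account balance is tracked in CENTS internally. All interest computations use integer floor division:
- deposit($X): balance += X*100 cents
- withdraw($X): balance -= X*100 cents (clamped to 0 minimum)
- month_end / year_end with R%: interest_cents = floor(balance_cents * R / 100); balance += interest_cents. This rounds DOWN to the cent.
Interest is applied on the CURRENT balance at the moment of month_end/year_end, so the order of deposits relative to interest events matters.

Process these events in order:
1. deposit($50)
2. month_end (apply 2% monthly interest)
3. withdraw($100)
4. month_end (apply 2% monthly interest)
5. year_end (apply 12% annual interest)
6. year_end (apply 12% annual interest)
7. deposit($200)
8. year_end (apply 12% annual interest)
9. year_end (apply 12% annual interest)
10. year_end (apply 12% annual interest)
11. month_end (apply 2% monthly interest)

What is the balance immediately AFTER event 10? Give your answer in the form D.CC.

Answer: 376.23

Derivation:
After 1 (deposit($50)): balance=$150.00 total_interest=$0.00
After 2 (month_end (apply 2% monthly interest)): balance=$153.00 total_interest=$3.00
After 3 (withdraw($100)): balance=$53.00 total_interest=$3.00
After 4 (month_end (apply 2% monthly interest)): balance=$54.06 total_interest=$4.06
After 5 (year_end (apply 12% annual interest)): balance=$60.54 total_interest=$10.54
After 6 (year_end (apply 12% annual interest)): balance=$67.80 total_interest=$17.80
After 7 (deposit($200)): balance=$267.80 total_interest=$17.80
After 8 (year_end (apply 12% annual interest)): balance=$299.93 total_interest=$49.93
After 9 (year_end (apply 12% annual interest)): balance=$335.92 total_interest=$85.92
After 10 (year_end (apply 12% annual interest)): balance=$376.23 total_interest=$126.23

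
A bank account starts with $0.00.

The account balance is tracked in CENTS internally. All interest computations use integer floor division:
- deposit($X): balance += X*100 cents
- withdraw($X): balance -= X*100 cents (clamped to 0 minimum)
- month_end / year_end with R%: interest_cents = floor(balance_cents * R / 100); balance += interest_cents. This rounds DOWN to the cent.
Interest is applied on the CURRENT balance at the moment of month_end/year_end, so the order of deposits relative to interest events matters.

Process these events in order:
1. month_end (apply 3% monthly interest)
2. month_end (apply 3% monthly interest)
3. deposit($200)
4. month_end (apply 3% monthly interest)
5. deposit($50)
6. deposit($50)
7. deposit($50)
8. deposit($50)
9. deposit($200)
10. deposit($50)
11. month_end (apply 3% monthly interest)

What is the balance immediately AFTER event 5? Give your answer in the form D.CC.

After 1 (month_end (apply 3% monthly interest)): balance=$0.00 total_interest=$0.00
After 2 (month_end (apply 3% monthly interest)): balance=$0.00 total_interest=$0.00
After 3 (deposit($200)): balance=$200.00 total_interest=$0.00
After 4 (month_end (apply 3% monthly interest)): balance=$206.00 total_interest=$6.00
After 5 (deposit($50)): balance=$256.00 total_interest=$6.00

Answer: 256.00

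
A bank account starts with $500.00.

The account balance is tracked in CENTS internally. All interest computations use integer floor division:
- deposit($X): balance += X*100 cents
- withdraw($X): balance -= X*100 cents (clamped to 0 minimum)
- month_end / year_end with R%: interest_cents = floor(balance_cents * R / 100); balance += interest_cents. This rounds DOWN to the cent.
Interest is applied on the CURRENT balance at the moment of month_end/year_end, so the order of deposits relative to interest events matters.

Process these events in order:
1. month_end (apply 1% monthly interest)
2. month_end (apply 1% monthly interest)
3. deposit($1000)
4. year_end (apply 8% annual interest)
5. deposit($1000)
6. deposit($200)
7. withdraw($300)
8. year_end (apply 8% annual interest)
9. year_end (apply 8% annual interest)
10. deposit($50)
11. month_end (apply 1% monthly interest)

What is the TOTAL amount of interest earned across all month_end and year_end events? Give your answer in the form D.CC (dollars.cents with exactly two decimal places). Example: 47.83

After 1 (month_end (apply 1% monthly interest)): balance=$505.00 total_interest=$5.00
After 2 (month_end (apply 1% monthly interest)): balance=$510.05 total_interest=$10.05
After 3 (deposit($1000)): balance=$1510.05 total_interest=$10.05
After 4 (year_end (apply 8% annual interest)): balance=$1630.85 total_interest=$130.85
After 5 (deposit($1000)): balance=$2630.85 total_interest=$130.85
After 6 (deposit($200)): balance=$2830.85 total_interest=$130.85
After 7 (withdraw($300)): balance=$2530.85 total_interest=$130.85
After 8 (year_end (apply 8% annual interest)): balance=$2733.31 total_interest=$333.31
After 9 (year_end (apply 8% annual interest)): balance=$2951.97 total_interest=$551.97
After 10 (deposit($50)): balance=$3001.97 total_interest=$551.97
After 11 (month_end (apply 1% monthly interest)): balance=$3031.98 total_interest=$581.98

Answer: 581.98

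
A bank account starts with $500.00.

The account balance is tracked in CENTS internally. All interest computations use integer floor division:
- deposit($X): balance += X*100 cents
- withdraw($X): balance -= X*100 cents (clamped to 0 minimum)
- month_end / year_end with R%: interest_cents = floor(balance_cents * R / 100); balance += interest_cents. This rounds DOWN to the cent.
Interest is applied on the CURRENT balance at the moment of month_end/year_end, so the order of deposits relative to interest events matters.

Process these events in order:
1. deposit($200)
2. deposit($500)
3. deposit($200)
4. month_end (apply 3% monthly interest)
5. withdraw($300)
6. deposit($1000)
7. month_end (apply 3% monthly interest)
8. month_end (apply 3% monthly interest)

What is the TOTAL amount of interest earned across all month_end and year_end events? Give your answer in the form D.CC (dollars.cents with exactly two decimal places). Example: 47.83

Answer: 172.44

Derivation:
After 1 (deposit($200)): balance=$700.00 total_interest=$0.00
After 2 (deposit($500)): balance=$1200.00 total_interest=$0.00
After 3 (deposit($200)): balance=$1400.00 total_interest=$0.00
After 4 (month_end (apply 3% monthly interest)): balance=$1442.00 total_interest=$42.00
After 5 (withdraw($300)): balance=$1142.00 total_interest=$42.00
After 6 (deposit($1000)): balance=$2142.00 total_interest=$42.00
After 7 (month_end (apply 3% monthly interest)): balance=$2206.26 total_interest=$106.26
After 8 (month_end (apply 3% monthly interest)): balance=$2272.44 total_interest=$172.44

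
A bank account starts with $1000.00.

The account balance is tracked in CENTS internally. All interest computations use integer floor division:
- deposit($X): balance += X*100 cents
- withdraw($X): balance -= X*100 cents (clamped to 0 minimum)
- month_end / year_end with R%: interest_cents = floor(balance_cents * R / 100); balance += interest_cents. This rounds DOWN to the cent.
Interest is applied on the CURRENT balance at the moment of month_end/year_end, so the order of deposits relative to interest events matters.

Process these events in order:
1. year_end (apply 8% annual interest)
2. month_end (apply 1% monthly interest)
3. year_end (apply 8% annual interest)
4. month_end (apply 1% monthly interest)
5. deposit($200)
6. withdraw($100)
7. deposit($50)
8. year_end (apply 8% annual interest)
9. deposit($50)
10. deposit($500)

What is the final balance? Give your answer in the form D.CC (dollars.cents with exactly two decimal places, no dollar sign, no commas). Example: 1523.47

After 1 (year_end (apply 8% annual interest)): balance=$1080.00 total_interest=$80.00
After 2 (month_end (apply 1% monthly interest)): balance=$1090.80 total_interest=$90.80
After 3 (year_end (apply 8% annual interest)): balance=$1178.06 total_interest=$178.06
After 4 (month_end (apply 1% monthly interest)): balance=$1189.84 total_interest=$189.84
After 5 (deposit($200)): balance=$1389.84 total_interest=$189.84
After 6 (withdraw($100)): balance=$1289.84 total_interest=$189.84
After 7 (deposit($50)): balance=$1339.84 total_interest=$189.84
After 8 (year_end (apply 8% annual interest)): balance=$1447.02 total_interest=$297.02
After 9 (deposit($50)): balance=$1497.02 total_interest=$297.02
After 10 (deposit($500)): balance=$1997.02 total_interest=$297.02

Answer: 1997.02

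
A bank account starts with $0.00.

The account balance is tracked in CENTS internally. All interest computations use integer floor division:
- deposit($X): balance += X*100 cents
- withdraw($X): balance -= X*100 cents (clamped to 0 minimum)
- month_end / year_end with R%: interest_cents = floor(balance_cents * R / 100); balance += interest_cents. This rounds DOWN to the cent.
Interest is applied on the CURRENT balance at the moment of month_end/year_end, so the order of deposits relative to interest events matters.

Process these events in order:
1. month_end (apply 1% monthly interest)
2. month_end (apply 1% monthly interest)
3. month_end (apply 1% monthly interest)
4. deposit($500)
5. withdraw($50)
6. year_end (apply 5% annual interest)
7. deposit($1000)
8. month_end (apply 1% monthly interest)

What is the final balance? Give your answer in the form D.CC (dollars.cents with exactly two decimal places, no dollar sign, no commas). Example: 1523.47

After 1 (month_end (apply 1% monthly interest)): balance=$0.00 total_interest=$0.00
After 2 (month_end (apply 1% monthly interest)): balance=$0.00 total_interest=$0.00
After 3 (month_end (apply 1% monthly interest)): balance=$0.00 total_interest=$0.00
After 4 (deposit($500)): balance=$500.00 total_interest=$0.00
After 5 (withdraw($50)): balance=$450.00 total_interest=$0.00
After 6 (year_end (apply 5% annual interest)): balance=$472.50 total_interest=$22.50
After 7 (deposit($1000)): balance=$1472.50 total_interest=$22.50
After 8 (month_end (apply 1% monthly interest)): balance=$1487.22 total_interest=$37.22

Answer: 1487.22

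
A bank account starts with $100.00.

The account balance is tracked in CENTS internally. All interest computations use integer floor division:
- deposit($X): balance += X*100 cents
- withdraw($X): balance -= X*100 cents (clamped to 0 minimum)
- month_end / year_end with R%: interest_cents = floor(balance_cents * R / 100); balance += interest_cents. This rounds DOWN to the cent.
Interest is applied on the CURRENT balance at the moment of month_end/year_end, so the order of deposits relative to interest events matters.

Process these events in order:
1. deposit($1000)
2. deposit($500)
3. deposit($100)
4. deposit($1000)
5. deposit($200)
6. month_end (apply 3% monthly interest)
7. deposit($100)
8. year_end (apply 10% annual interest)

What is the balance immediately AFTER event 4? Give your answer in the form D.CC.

After 1 (deposit($1000)): balance=$1100.00 total_interest=$0.00
After 2 (deposit($500)): balance=$1600.00 total_interest=$0.00
After 3 (deposit($100)): balance=$1700.00 total_interest=$0.00
After 4 (deposit($1000)): balance=$2700.00 total_interest=$0.00

Answer: 2700.00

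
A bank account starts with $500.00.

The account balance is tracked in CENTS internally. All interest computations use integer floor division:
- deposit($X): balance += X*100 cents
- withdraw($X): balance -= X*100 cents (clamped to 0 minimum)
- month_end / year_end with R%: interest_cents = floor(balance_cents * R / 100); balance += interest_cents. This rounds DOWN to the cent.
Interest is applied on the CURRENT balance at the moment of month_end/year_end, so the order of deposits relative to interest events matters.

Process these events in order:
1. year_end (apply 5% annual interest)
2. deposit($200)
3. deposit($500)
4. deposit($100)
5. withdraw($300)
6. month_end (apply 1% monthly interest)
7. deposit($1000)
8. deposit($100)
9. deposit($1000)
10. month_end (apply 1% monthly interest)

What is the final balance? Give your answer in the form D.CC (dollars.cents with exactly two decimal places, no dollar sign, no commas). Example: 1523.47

Answer: 3166.60

Derivation:
After 1 (year_end (apply 5% annual interest)): balance=$525.00 total_interest=$25.00
After 2 (deposit($200)): balance=$725.00 total_interest=$25.00
After 3 (deposit($500)): balance=$1225.00 total_interest=$25.00
After 4 (deposit($100)): balance=$1325.00 total_interest=$25.00
After 5 (withdraw($300)): balance=$1025.00 total_interest=$25.00
After 6 (month_end (apply 1% monthly interest)): balance=$1035.25 total_interest=$35.25
After 7 (deposit($1000)): balance=$2035.25 total_interest=$35.25
After 8 (deposit($100)): balance=$2135.25 total_interest=$35.25
After 9 (deposit($1000)): balance=$3135.25 total_interest=$35.25
After 10 (month_end (apply 1% monthly interest)): balance=$3166.60 total_interest=$66.60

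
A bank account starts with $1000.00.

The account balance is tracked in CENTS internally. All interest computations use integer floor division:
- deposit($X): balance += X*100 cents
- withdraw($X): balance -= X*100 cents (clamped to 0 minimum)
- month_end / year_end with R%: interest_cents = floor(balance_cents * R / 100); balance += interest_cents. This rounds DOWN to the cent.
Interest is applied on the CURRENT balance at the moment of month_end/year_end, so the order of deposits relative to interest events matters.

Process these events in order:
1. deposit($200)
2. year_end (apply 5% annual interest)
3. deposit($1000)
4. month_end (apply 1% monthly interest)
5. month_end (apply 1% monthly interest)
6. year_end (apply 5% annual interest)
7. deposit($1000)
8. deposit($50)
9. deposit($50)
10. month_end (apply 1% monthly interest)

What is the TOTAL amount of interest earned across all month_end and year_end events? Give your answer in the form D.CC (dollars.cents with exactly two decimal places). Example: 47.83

After 1 (deposit($200)): balance=$1200.00 total_interest=$0.00
After 2 (year_end (apply 5% annual interest)): balance=$1260.00 total_interest=$60.00
After 3 (deposit($1000)): balance=$2260.00 total_interest=$60.00
After 4 (month_end (apply 1% monthly interest)): balance=$2282.60 total_interest=$82.60
After 5 (month_end (apply 1% monthly interest)): balance=$2305.42 total_interest=$105.42
After 6 (year_end (apply 5% annual interest)): balance=$2420.69 total_interest=$220.69
After 7 (deposit($1000)): balance=$3420.69 total_interest=$220.69
After 8 (deposit($50)): balance=$3470.69 total_interest=$220.69
After 9 (deposit($50)): balance=$3520.69 total_interest=$220.69
After 10 (month_end (apply 1% monthly interest)): balance=$3555.89 total_interest=$255.89

Answer: 255.89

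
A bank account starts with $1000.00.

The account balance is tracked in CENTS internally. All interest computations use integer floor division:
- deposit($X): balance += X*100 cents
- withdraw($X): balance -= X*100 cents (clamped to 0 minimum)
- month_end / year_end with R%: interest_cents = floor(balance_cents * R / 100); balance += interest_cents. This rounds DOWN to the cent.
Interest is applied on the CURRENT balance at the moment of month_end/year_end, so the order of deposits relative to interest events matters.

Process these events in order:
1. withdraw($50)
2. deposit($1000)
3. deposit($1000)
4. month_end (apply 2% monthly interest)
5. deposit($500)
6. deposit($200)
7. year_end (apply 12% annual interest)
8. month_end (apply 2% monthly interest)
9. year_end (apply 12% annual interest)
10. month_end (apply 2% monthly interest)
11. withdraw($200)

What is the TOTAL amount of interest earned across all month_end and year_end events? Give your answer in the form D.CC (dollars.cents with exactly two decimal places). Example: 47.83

Answer: 1190.52

Derivation:
After 1 (withdraw($50)): balance=$950.00 total_interest=$0.00
After 2 (deposit($1000)): balance=$1950.00 total_interest=$0.00
After 3 (deposit($1000)): balance=$2950.00 total_interest=$0.00
After 4 (month_end (apply 2% monthly interest)): balance=$3009.00 total_interest=$59.00
After 5 (deposit($500)): balance=$3509.00 total_interest=$59.00
After 6 (deposit($200)): balance=$3709.00 total_interest=$59.00
After 7 (year_end (apply 12% annual interest)): balance=$4154.08 total_interest=$504.08
After 8 (month_end (apply 2% monthly interest)): balance=$4237.16 total_interest=$587.16
After 9 (year_end (apply 12% annual interest)): balance=$4745.61 total_interest=$1095.61
After 10 (month_end (apply 2% monthly interest)): balance=$4840.52 total_interest=$1190.52
After 11 (withdraw($200)): balance=$4640.52 total_interest=$1190.52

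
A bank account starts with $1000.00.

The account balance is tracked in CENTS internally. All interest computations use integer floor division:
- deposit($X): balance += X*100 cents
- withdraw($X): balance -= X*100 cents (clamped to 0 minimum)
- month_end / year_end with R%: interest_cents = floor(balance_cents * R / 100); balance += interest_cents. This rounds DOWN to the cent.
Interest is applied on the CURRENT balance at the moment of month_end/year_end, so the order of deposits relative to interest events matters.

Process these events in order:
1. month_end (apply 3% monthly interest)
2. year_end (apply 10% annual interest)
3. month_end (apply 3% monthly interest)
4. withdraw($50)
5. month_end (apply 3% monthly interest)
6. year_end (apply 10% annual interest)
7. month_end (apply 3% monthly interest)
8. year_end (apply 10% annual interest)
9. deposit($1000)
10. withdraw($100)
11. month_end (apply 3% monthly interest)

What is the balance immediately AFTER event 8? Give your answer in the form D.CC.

After 1 (month_end (apply 3% monthly interest)): balance=$1030.00 total_interest=$30.00
After 2 (year_end (apply 10% annual interest)): balance=$1133.00 total_interest=$133.00
After 3 (month_end (apply 3% monthly interest)): balance=$1166.99 total_interest=$166.99
After 4 (withdraw($50)): balance=$1116.99 total_interest=$166.99
After 5 (month_end (apply 3% monthly interest)): balance=$1150.49 total_interest=$200.49
After 6 (year_end (apply 10% annual interest)): balance=$1265.53 total_interest=$315.53
After 7 (month_end (apply 3% monthly interest)): balance=$1303.49 total_interest=$353.49
After 8 (year_end (apply 10% annual interest)): balance=$1433.83 total_interest=$483.83

Answer: 1433.83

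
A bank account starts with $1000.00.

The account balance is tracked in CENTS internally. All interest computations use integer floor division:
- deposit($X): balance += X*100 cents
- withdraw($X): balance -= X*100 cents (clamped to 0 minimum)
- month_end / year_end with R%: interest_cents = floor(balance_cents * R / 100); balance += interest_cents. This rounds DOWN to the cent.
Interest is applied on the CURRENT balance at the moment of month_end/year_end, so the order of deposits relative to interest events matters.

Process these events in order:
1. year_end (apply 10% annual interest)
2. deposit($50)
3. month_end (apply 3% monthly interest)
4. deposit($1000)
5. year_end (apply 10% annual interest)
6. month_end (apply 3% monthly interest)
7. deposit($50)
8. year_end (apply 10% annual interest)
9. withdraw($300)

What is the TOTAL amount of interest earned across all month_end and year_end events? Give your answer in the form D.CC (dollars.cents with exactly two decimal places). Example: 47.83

Answer: 677.53

Derivation:
After 1 (year_end (apply 10% annual interest)): balance=$1100.00 total_interest=$100.00
After 2 (deposit($50)): balance=$1150.00 total_interest=$100.00
After 3 (month_end (apply 3% monthly interest)): balance=$1184.50 total_interest=$134.50
After 4 (deposit($1000)): balance=$2184.50 total_interest=$134.50
After 5 (year_end (apply 10% annual interest)): balance=$2402.95 total_interest=$352.95
After 6 (month_end (apply 3% monthly interest)): balance=$2475.03 total_interest=$425.03
After 7 (deposit($50)): balance=$2525.03 total_interest=$425.03
After 8 (year_end (apply 10% annual interest)): balance=$2777.53 total_interest=$677.53
After 9 (withdraw($300)): balance=$2477.53 total_interest=$677.53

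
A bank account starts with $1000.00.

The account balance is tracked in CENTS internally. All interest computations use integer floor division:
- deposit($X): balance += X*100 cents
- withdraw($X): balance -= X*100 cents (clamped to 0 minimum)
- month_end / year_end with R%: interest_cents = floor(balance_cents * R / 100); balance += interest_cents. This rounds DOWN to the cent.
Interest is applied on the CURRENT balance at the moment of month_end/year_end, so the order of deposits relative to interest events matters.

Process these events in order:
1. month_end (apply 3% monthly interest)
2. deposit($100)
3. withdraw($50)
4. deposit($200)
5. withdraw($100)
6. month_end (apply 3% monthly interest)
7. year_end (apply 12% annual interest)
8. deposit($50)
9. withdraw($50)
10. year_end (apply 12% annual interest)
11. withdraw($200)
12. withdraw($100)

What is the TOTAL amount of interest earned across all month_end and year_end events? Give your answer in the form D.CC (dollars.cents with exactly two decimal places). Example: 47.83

After 1 (month_end (apply 3% monthly interest)): balance=$1030.00 total_interest=$30.00
After 2 (deposit($100)): balance=$1130.00 total_interest=$30.00
After 3 (withdraw($50)): balance=$1080.00 total_interest=$30.00
After 4 (deposit($200)): balance=$1280.00 total_interest=$30.00
After 5 (withdraw($100)): balance=$1180.00 total_interest=$30.00
After 6 (month_end (apply 3% monthly interest)): balance=$1215.40 total_interest=$65.40
After 7 (year_end (apply 12% annual interest)): balance=$1361.24 total_interest=$211.24
After 8 (deposit($50)): balance=$1411.24 total_interest=$211.24
After 9 (withdraw($50)): balance=$1361.24 total_interest=$211.24
After 10 (year_end (apply 12% annual interest)): balance=$1524.58 total_interest=$374.58
After 11 (withdraw($200)): balance=$1324.58 total_interest=$374.58
After 12 (withdraw($100)): balance=$1224.58 total_interest=$374.58

Answer: 374.58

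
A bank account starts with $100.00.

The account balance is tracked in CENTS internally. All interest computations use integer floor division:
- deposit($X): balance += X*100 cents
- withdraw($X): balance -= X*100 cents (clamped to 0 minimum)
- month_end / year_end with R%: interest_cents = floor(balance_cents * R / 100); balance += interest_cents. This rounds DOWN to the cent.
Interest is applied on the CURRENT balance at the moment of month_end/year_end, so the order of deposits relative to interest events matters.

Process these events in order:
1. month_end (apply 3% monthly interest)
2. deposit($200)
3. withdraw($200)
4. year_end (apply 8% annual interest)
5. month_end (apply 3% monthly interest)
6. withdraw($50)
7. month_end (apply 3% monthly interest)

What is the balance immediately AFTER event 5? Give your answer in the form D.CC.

After 1 (month_end (apply 3% monthly interest)): balance=$103.00 total_interest=$3.00
After 2 (deposit($200)): balance=$303.00 total_interest=$3.00
After 3 (withdraw($200)): balance=$103.00 total_interest=$3.00
After 4 (year_end (apply 8% annual interest)): balance=$111.24 total_interest=$11.24
After 5 (month_end (apply 3% monthly interest)): balance=$114.57 total_interest=$14.57

Answer: 114.57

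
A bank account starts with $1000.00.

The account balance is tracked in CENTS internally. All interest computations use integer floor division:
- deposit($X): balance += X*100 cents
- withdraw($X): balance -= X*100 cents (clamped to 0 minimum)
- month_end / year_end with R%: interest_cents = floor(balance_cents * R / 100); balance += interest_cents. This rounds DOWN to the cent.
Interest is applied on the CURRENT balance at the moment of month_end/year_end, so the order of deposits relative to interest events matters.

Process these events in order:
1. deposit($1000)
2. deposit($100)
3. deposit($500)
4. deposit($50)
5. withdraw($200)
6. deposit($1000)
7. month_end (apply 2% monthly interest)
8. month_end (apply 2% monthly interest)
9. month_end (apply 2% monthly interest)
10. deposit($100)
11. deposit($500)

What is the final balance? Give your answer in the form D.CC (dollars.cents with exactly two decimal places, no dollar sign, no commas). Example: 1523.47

Answer: 4261.16

Derivation:
After 1 (deposit($1000)): balance=$2000.00 total_interest=$0.00
After 2 (deposit($100)): balance=$2100.00 total_interest=$0.00
After 3 (deposit($500)): balance=$2600.00 total_interest=$0.00
After 4 (deposit($50)): balance=$2650.00 total_interest=$0.00
After 5 (withdraw($200)): balance=$2450.00 total_interest=$0.00
After 6 (deposit($1000)): balance=$3450.00 total_interest=$0.00
After 7 (month_end (apply 2% monthly interest)): balance=$3519.00 total_interest=$69.00
After 8 (month_end (apply 2% monthly interest)): balance=$3589.38 total_interest=$139.38
After 9 (month_end (apply 2% monthly interest)): balance=$3661.16 total_interest=$211.16
After 10 (deposit($100)): balance=$3761.16 total_interest=$211.16
After 11 (deposit($500)): balance=$4261.16 total_interest=$211.16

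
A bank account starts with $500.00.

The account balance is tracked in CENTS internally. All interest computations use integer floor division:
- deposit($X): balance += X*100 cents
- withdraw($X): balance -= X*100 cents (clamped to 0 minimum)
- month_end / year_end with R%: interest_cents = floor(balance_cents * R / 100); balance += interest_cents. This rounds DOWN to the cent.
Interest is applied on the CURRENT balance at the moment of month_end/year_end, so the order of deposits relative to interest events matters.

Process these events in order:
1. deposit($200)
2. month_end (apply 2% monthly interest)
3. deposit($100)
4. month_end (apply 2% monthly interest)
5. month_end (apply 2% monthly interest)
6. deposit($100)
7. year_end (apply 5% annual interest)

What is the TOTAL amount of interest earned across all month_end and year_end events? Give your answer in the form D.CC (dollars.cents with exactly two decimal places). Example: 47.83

Answer: 94.22

Derivation:
After 1 (deposit($200)): balance=$700.00 total_interest=$0.00
After 2 (month_end (apply 2% monthly interest)): balance=$714.00 total_interest=$14.00
After 3 (deposit($100)): balance=$814.00 total_interest=$14.00
After 4 (month_end (apply 2% monthly interest)): balance=$830.28 total_interest=$30.28
After 5 (month_end (apply 2% monthly interest)): balance=$846.88 total_interest=$46.88
After 6 (deposit($100)): balance=$946.88 total_interest=$46.88
After 7 (year_end (apply 5% annual interest)): balance=$994.22 total_interest=$94.22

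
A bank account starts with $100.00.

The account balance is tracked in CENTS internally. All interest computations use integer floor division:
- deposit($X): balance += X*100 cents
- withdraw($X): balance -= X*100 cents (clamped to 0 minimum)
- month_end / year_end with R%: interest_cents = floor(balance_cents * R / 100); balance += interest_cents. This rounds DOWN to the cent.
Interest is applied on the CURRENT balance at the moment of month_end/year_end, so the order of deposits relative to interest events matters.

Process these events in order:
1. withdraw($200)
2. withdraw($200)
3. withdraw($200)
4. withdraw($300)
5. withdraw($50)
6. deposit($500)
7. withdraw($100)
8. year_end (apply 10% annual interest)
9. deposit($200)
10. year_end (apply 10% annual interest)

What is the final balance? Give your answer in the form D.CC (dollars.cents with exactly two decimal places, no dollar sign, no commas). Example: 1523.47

After 1 (withdraw($200)): balance=$0.00 total_interest=$0.00
After 2 (withdraw($200)): balance=$0.00 total_interest=$0.00
After 3 (withdraw($200)): balance=$0.00 total_interest=$0.00
After 4 (withdraw($300)): balance=$0.00 total_interest=$0.00
After 5 (withdraw($50)): balance=$0.00 total_interest=$0.00
After 6 (deposit($500)): balance=$500.00 total_interest=$0.00
After 7 (withdraw($100)): balance=$400.00 total_interest=$0.00
After 8 (year_end (apply 10% annual interest)): balance=$440.00 total_interest=$40.00
After 9 (deposit($200)): balance=$640.00 total_interest=$40.00
After 10 (year_end (apply 10% annual interest)): balance=$704.00 total_interest=$104.00

Answer: 704.00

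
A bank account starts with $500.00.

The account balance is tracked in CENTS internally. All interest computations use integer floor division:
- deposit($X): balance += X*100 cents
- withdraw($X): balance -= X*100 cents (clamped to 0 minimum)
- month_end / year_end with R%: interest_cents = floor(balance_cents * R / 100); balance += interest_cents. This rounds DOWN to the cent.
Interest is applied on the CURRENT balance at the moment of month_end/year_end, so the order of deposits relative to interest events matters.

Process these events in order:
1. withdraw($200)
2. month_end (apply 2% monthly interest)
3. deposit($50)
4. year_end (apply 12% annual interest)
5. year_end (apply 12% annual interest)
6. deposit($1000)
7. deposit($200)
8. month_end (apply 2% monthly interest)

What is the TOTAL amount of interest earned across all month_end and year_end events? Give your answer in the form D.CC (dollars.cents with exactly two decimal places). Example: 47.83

After 1 (withdraw($200)): balance=$300.00 total_interest=$0.00
After 2 (month_end (apply 2% monthly interest)): balance=$306.00 total_interest=$6.00
After 3 (deposit($50)): balance=$356.00 total_interest=$6.00
After 4 (year_end (apply 12% annual interest)): balance=$398.72 total_interest=$48.72
After 5 (year_end (apply 12% annual interest)): balance=$446.56 total_interest=$96.56
After 6 (deposit($1000)): balance=$1446.56 total_interest=$96.56
After 7 (deposit($200)): balance=$1646.56 total_interest=$96.56
After 8 (month_end (apply 2% monthly interest)): balance=$1679.49 total_interest=$129.49

Answer: 129.49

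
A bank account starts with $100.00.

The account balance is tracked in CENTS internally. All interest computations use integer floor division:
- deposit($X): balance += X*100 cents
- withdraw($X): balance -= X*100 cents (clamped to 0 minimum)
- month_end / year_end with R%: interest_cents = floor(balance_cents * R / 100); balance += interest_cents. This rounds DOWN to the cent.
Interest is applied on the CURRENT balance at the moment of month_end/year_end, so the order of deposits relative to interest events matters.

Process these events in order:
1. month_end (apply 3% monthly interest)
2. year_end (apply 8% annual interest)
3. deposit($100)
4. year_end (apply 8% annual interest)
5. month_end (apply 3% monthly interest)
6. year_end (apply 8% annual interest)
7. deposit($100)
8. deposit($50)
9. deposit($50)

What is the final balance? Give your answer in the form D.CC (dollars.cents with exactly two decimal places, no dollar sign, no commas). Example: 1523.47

After 1 (month_end (apply 3% monthly interest)): balance=$103.00 total_interest=$3.00
After 2 (year_end (apply 8% annual interest)): balance=$111.24 total_interest=$11.24
After 3 (deposit($100)): balance=$211.24 total_interest=$11.24
After 4 (year_end (apply 8% annual interest)): balance=$228.13 total_interest=$28.13
After 5 (month_end (apply 3% monthly interest)): balance=$234.97 total_interest=$34.97
After 6 (year_end (apply 8% annual interest)): balance=$253.76 total_interest=$53.76
After 7 (deposit($100)): balance=$353.76 total_interest=$53.76
After 8 (deposit($50)): balance=$403.76 total_interest=$53.76
After 9 (deposit($50)): balance=$453.76 total_interest=$53.76

Answer: 453.76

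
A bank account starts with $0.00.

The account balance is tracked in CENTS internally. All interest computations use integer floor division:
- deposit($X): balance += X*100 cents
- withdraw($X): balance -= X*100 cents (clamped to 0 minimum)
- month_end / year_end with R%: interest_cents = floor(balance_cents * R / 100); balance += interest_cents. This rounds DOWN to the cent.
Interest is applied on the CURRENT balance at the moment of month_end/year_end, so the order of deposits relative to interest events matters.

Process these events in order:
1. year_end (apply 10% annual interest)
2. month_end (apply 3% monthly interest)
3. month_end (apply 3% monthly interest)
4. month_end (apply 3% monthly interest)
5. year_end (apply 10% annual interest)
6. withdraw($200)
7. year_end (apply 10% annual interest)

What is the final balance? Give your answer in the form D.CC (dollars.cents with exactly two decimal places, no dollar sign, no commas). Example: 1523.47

After 1 (year_end (apply 10% annual interest)): balance=$0.00 total_interest=$0.00
After 2 (month_end (apply 3% monthly interest)): balance=$0.00 total_interest=$0.00
After 3 (month_end (apply 3% monthly interest)): balance=$0.00 total_interest=$0.00
After 4 (month_end (apply 3% monthly interest)): balance=$0.00 total_interest=$0.00
After 5 (year_end (apply 10% annual interest)): balance=$0.00 total_interest=$0.00
After 6 (withdraw($200)): balance=$0.00 total_interest=$0.00
After 7 (year_end (apply 10% annual interest)): balance=$0.00 total_interest=$0.00

Answer: 0.00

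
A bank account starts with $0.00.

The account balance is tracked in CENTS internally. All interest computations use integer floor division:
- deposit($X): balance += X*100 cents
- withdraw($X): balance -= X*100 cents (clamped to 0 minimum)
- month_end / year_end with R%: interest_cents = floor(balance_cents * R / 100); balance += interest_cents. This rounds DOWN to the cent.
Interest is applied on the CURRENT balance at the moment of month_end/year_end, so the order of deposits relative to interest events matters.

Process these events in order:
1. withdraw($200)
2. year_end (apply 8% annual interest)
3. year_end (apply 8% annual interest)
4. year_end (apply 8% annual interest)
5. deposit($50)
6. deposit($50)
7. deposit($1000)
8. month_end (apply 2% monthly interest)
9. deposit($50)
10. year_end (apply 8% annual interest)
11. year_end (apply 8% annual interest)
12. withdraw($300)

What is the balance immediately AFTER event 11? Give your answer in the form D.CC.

After 1 (withdraw($200)): balance=$0.00 total_interest=$0.00
After 2 (year_end (apply 8% annual interest)): balance=$0.00 total_interest=$0.00
After 3 (year_end (apply 8% annual interest)): balance=$0.00 total_interest=$0.00
After 4 (year_end (apply 8% annual interest)): balance=$0.00 total_interest=$0.00
After 5 (deposit($50)): balance=$50.00 total_interest=$0.00
After 6 (deposit($50)): balance=$100.00 total_interest=$0.00
After 7 (deposit($1000)): balance=$1100.00 total_interest=$0.00
After 8 (month_end (apply 2% monthly interest)): balance=$1122.00 total_interest=$22.00
After 9 (deposit($50)): balance=$1172.00 total_interest=$22.00
After 10 (year_end (apply 8% annual interest)): balance=$1265.76 total_interest=$115.76
After 11 (year_end (apply 8% annual interest)): balance=$1367.02 total_interest=$217.02

Answer: 1367.02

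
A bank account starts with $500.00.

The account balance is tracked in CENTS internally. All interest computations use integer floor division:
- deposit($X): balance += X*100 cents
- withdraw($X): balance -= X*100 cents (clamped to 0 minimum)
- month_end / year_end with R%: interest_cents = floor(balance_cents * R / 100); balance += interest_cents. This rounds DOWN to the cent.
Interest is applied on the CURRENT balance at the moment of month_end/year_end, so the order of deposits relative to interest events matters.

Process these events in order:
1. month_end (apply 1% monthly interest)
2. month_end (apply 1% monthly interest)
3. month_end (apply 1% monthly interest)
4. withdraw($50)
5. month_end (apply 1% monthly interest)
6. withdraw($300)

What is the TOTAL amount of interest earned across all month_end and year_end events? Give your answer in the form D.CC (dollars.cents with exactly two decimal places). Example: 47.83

After 1 (month_end (apply 1% monthly interest)): balance=$505.00 total_interest=$5.00
After 2 (month_end (apply 1% monthly interest)): balance=$510.05 total_interest=$10.05
After 3 (month_end (apply 1% monthly interest)): balance=$515.15 total_interest=$15.15
After 4 (withdraw($50)): balance=$465.15 total_interest=$15.15
After 5 (month_end (apply 1% monthly interest)): balance=$469.80 total_interest=$19.80
After 6 (withdraw($300)): balance=$169.80 total_interest=$19.80

Answer: 19.80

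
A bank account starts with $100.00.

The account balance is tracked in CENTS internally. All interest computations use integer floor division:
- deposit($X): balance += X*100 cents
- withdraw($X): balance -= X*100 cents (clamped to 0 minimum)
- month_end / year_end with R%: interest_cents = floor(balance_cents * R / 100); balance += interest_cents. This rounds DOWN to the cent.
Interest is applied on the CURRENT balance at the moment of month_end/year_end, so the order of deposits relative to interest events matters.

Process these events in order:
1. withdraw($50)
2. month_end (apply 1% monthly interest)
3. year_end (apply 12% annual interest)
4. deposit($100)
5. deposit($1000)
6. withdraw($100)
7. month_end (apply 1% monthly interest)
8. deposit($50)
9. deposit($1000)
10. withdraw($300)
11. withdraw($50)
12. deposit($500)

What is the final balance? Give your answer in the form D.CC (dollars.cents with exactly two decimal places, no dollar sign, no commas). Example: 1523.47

Answer: 2267.12

Derivation:
After 1 (withdraw($50)): balance=$50.00 total_interest=$0.00
After 2 (month_end (apply 1% monthly interest)): balance=$50.50 total_interest=$0.50
After 3 (year_end (apply 12% annual interest)): balance=$56.56 total_interest=$6.56
After 4 (deposit($100)): balance=$156.56 total_interest=$6.56
After 5 (deposit($1000)): balance=$1156.56 total_interest=$6.56
After 6 (withdraw($100)): balance=$1056.56 total_interest=$6.56
After 7 (month_end (apply 1% monthly interest)): balance=$1067.12 total_interest=$17.12
After 8 (deposit($50)): balance=$1117.12 total_interest=$17.12
After 9 (deposit($1000)): balance=$2117.12 total_interest=$17.12
After 10 (withdraw($300)): balance=$1817.12 total_interest=$17.12
After 11 (withdraw($50)): balance=$1767.12 total_interest=$17.12
After 12 (deposit($500)): balance=$2267.12 total_interest=$17.12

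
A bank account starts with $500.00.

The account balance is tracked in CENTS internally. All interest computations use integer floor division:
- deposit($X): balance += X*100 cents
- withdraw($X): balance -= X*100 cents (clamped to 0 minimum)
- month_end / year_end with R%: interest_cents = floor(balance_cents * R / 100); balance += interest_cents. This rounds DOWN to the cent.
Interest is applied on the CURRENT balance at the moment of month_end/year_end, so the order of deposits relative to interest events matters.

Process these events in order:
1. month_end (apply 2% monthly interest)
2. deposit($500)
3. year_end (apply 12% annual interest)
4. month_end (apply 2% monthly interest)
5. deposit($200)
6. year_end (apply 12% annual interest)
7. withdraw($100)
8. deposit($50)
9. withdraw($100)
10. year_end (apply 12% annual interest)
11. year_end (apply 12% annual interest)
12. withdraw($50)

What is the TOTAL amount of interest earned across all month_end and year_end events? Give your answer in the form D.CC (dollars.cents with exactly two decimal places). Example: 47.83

Answer: 663.84

Derivation:
After 1 (month_end (apply 2% monthly interest)): balance=$510.00 total_interest=$10.00
After 2 (deposit($500)): balance=$1010.00 total_interest=$10.00
After 3 (year_end (apply 12% annual interest)): balance=$1131.20 total_interest=$131.20
After 4 (month_end (apply 2% monthly interest)): balance=$1153.82 total_interest=$153.82
After 5 (deposit($200)): balance=$1353.82 total_interest=$153.82
After 6 (year_end (apply 12% annual interest)): balance=$1516.27 total_interest=$316.27
After 7 (withdraw($100)): balance=$1416.27 total_interest=$316.27
After 8 (deposit($50)): balance=$1466.27 total_interest=$316.27
After 9 (withdraw($100)): balance=$1366.27 total_interest=$316.27
After 10 (year_end (apply 12% annual interest)): balance=$1530.22 total_interest=$480.22
After 11 (year_end (apply 12% annual interest)): balance=$1713.84 total_interest=$663.84
After 12 (withdraw($50)): balance=$1663.84 total_interest=$663.84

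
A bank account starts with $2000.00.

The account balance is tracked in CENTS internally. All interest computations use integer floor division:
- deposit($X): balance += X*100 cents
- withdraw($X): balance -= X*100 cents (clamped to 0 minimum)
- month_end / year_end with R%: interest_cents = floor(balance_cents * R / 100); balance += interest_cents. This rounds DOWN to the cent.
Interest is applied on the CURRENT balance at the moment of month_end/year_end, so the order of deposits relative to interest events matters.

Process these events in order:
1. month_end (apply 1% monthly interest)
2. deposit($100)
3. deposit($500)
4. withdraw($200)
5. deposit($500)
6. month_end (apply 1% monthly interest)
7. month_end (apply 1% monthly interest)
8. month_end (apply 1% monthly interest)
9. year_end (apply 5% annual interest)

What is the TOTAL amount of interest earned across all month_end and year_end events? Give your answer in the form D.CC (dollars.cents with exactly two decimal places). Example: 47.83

Answer: 258.89

Derivation:
After 1 (month_end (apply 1% monthly interest)): balance=$2020.00 total_interest=$20.00
After 2 (deposit($100)): balance=$2120.00 total_interest=$20.00
After 3 (deposit($500)): balance=$2620.00 total_interest=$20.00
After 4 (withdraw($200)): balance=$2420.00 total_interest=$20.00
After 5 (deposit($500)): balance=$2920.00 total_interest=$20.00
After 6 (month_end (apply 1% monthly interest)): balance=$2949.20 total_interest=$49.20
After 7 (month_end (apply 1% monthly interest)): balance=$2978.69 total_interest=$78.69
After 8 (month_end (apply 1% monthly interest)): balance=$3008.47 total_interest=$108.47
After 9 (year_end (apply 5% annual interest)): balance=$3158.89 total_interest=$258.89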